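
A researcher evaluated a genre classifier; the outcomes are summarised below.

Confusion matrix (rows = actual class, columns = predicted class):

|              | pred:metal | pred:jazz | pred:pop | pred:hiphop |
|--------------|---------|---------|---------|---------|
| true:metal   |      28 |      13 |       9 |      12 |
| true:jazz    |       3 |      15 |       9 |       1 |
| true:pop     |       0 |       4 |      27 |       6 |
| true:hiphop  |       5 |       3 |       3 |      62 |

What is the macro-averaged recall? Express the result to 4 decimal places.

Per-class recall (TP/(TP+FN)):
  metal: TP=28, FN=13+9+12=34 → 28/62 = 0.45161
  jazz: TP=15, FN=3+9+1=13 → 15/28 = 0.53571
  pop: TP=27, FN=0+4+6=10 → 27/37 = 0.72973
  hiphop: TP=62, FN=5+3+3=11 → 62/73 = 0.84932
Macro-recall = mean = (0.45161 + 0.53571 + 0.72973 + 0.84932) / 4 = 0.6416

0.6416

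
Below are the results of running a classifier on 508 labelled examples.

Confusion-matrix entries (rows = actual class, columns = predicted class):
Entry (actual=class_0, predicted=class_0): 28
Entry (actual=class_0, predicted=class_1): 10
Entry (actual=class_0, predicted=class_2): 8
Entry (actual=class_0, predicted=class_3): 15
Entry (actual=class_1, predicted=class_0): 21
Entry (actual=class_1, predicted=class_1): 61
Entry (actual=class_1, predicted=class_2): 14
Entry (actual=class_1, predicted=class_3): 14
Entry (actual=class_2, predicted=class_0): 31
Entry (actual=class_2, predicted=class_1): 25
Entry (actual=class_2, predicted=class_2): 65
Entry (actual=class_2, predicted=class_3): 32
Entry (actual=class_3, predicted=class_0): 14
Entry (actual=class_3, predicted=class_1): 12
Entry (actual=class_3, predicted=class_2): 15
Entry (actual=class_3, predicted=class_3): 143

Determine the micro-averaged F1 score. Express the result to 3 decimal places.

Micro-averaging pools counts across classes: ΣTP=297, ΣFP=211, ΣFN=211.
Micro-F1 score = 2·TP/(2·TP+FP+FN) on pooled counts = 0.585 (equals overall accuracy in single-label multiclass).

0.585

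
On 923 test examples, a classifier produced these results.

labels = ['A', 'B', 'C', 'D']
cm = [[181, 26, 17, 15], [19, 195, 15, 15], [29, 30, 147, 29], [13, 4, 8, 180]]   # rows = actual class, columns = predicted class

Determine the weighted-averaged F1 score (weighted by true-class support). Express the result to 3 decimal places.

0.759

Per-class F1 score (2·TP/(2·TP+FP+FN)):
  A: TP=181, FP=19+29+13=61, FN=26+17+15=58 → 362/481 = 0.7526
  B: TP=195, FP=26+30+4=60, FN=19+15+15=49 → 390/499 = 0.7816
  C: TP=147, FP=17+15+8=40, FN=29+30+29=88 → 294/422 = 0.6967
  D: TP=180, FP=15+15+29=59, FN=13+4+8=25 → 360/444 = 0.8108
Weighted-F1 score = Σ (supportᵢ/N)·F1 scoreᵢ with N=923: (239/923)·0.7526 + (244/923)·0.7816 + (235/923)·0.6967 + (205/923)·0.8108 = 0.759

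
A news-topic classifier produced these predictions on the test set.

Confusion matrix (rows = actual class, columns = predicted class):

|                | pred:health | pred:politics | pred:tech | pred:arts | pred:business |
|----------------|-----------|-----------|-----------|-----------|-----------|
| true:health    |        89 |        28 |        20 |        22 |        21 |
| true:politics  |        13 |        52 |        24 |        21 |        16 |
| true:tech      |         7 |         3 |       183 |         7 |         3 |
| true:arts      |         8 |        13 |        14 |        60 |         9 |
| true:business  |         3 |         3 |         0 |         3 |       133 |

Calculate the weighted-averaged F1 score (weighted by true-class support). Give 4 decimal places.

Per-class F1 score (2·TP/(2·TP+FP+FN)):
  health: TP=89, FP=13+7+8+3=31, FN=28+20+22+21=91 → 178/300 = 0.59333
  politics: TP=52, FP=28+3+13+3=47, FN=13+24+21+16=74 → 104/225 = 0.46222
  tech: TP=183, FP=20+24+14+0=58, FN=7+3+7+3=20 → 366/444 = 0.82432
  arts: TP=60, FP=22+21+7+3=53, FN=8+13+14+9=44 → 120/217 = 0.55300
  business: TP=133, FP=21+16+3+9=49, FN=3+3+0+3=9 → 266/324 = 0.82099
Weighted-F1 score = Σ (supportᵢ/N)·F1 scoreᵢ with N=755: (180/755)·0.59333 + (126/755)·0.46222 + (203/755)·0.82432 + (104/755)·0.55300 + (142/755)·0.82099 = 0.6708

0.6708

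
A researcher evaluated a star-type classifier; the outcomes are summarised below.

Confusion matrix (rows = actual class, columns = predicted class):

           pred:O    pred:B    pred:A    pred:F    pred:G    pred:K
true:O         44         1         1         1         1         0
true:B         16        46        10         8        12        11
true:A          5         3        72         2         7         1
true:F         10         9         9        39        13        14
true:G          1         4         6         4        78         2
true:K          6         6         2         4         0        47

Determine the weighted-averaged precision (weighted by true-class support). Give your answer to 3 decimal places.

Per-class precision (TP/(TP+FP)):
  O: TP=44, FP=16+5+10+1+6=38 → 44/82 = 0.5366
  B: TP=46, FP=1+3+9+4+6=23 → 46/69 = 0.6667
  A: TP=72, FP=1+10+9+6+2=28 → 72/100 = 0.7200
  F: TP=39, FP=1+8+2+4+4=19 → 39/58 = 0.6724
  G: TP=78, FP=1+12+7+13+0=33 → 78/111 = 0.7027
  K: TP=47, FP=0+11+1+14+2=28 → 47/75 = 0.6267
Weighted-precision = Σ (supportᵢ/N)·precisionᵢ with N=495: (48/495)·0.5366 + (103/495)·0.6667 + (90/495)·0.7200 + (94/495)·0.6724 + (95/495)·0.7027 + (65/495)·0.6267 = 0.667

0.667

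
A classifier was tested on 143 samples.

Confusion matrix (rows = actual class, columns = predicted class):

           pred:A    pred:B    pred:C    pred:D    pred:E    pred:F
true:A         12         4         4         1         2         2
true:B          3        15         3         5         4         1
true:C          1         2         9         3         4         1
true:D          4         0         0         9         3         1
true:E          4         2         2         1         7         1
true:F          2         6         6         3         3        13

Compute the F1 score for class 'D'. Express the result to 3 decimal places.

0.462

Take TP from the diagonal, FP from the rest of the 'D' prediction marginal, FN from the rest of the 'D' actual marginal.
F1 score = 2·TP/(2·TP+FP+FN).
D: TP=9, FP=1+5+3+1+3=13, FN=4+0+0+3+1=8 → 18/39 = 0.4615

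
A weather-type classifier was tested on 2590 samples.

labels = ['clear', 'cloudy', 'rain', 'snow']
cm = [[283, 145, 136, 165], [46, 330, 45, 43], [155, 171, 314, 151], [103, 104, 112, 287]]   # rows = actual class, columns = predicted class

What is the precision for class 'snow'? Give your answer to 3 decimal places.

Take TP from the diagonal, FP from the rest of the 'snow' prediction marginal, FN from the rest of the 'snow' actual marginal.
precision = TP/(TP+FP).
snow: TP=287, FP=165+43+151=359 → 287/646 = 0.4443

0.444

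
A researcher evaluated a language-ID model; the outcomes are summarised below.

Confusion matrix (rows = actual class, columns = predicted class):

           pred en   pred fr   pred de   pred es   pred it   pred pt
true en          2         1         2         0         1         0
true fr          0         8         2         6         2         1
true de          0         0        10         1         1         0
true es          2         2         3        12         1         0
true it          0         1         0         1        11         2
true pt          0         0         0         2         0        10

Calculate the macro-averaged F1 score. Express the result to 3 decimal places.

Per-class F1 score (2·TP/(2·TP+FP+FN)):
  en: TP=2, FP=0+0+2+0+0=2, FN=1+2+0+1+0=4 → 4/10 = 0.4000
  fr: TP=8, FP=1+0+2+1+0=4, FN=0+2+6+2+1=11 → 16/31 = 0.5161
  de: TP=10, FP=2+2+3+0+0=7, FN=0+0+1+1+0=2 → 20/29 = 0.6897
  es: TP=12, FP=0+6+1+1+2=10, FN=2+2+3+1+0=8 → 24/42 = 0.5714
  it: TP=11, FP=1+2+1+1+0=5, FN=0+1+0+1+2=4 → 22/31 = 0.7097
  pt: TP=10, FP=0+1+0+0+2=3, FN=0+0+0+2+0=2 → 20/25 = 0.8000
Macro-F1 score = mean = (0.4000 + 0.5161 + 0.6897 + 0.5714 + 0.7097 + 0.8000) / 6 = 0.614

0.614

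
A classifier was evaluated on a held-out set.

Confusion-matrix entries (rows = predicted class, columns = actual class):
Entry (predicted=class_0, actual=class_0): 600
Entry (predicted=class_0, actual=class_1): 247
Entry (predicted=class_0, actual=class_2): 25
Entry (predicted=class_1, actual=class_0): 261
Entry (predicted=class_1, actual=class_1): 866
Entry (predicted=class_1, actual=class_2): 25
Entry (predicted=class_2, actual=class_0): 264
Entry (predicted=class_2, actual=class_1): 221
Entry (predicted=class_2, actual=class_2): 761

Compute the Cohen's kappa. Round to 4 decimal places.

0.5240

Observed agreement pₒ = trace/N = 2227/3270 = 0.68104
Expected agreement pₑ = Σ (rowᵢ·colᵢ)/N² = (1125·872 + 1334·1152 + 811·1246)/3270² = 0.32996
κ = (pₒ − pₑ)/(1 − pₑ) = (0.68104 − 0.32996)/(1 − 0.32996) = 0.5240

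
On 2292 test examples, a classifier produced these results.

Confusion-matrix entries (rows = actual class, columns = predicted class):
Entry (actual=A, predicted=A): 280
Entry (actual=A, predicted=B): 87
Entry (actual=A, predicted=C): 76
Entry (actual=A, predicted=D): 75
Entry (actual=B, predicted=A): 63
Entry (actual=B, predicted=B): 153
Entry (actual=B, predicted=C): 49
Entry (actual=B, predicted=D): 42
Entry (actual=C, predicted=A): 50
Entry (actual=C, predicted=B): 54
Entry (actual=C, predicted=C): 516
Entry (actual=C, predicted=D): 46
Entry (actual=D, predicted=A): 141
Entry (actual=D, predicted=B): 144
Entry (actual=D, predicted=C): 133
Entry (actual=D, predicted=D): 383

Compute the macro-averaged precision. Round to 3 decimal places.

0.560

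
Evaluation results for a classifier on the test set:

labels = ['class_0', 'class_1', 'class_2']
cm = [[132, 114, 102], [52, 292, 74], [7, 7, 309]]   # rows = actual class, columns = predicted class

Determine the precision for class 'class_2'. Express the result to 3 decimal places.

Take TP from the diagonal, FP from the rest of the 'class_2' prediction marginal, FN from the rest of the 'class_2' actual marginal.
precision = TP/(TP+FP).
class_2: TP=309, FP=102+74=176 → 309/485 = 0.6371

0.637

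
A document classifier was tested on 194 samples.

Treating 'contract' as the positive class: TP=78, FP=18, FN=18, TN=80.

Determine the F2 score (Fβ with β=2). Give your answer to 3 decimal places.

Fβ = (1+β²)·TP / ((1+β²)·TP + β²·FN + FP), with β²=4
= 5·78 / (5·78 + 4·18 + 18) = 0.813

0.813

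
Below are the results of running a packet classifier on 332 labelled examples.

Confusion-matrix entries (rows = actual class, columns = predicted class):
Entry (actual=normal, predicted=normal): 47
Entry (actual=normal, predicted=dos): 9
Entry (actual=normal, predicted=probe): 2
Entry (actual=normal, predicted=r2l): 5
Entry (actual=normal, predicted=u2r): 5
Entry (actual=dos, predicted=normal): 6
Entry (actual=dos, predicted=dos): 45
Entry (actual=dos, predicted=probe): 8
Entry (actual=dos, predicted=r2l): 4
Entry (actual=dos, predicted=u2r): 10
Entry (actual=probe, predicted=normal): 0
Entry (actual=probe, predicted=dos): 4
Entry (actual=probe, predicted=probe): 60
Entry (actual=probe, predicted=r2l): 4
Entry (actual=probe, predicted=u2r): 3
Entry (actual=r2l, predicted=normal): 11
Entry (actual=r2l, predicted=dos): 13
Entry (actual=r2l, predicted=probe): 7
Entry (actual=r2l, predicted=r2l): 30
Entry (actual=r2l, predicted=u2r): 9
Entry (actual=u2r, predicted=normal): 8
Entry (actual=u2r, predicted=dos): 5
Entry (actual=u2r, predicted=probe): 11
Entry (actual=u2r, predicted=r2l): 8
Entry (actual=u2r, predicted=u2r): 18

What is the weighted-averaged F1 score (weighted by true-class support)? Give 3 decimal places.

0.593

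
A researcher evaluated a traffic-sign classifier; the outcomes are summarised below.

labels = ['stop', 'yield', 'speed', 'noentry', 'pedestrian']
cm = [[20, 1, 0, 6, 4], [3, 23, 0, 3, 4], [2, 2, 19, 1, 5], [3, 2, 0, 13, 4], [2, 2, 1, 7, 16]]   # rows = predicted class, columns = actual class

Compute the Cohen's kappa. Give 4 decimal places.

Observed agreement pₒ = trace/N = 91/143 = 0.63636
Expected agreement pₑ = Σ (rowᵢ·colᵢ)/N² = (30·31 + 30·33 + 20·29 + 30·22 + 33·28)/143² = 0.19972
κ = (pₒ − pₑ)/(1 − pₑ) = (0.63636 − 0.19972)/(1 − 0.19972) = 0.5456

0.5456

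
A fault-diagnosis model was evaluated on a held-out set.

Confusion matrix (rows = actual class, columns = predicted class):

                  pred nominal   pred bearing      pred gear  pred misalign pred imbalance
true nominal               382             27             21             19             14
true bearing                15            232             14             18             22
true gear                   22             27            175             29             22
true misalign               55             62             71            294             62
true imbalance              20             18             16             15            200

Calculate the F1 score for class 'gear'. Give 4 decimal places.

Take TP from the diagonal, FP from the rest of the 'gear' prediction marginal, FN from the rest of the 'gear' actual marginal.
F1 score = 2·TP/(2·TP+FP+FN).
gear: TP=175, FP=21+14+71+16=122, FN=22+27+29+22=100 → 350/572 = 0.61189

0.6119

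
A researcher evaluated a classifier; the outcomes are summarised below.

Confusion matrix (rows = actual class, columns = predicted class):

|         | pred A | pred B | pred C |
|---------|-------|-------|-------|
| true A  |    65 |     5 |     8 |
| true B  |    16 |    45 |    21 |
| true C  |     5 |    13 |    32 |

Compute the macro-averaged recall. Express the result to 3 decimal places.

Per-class recall (TP/(TP+FN)):
  A: TP=65, FN=5+8=13 → 65/78 = 0.8333
  B: TP=45, FN=16+21=37 → 45/82 = 0.5488
  C: TP=32, FN=5+13=18 → 32/50 = 0.6400
Macro-recall = mean = (0.8333 + 0.5488 + 0.6400) / 3 = 0.674

0.674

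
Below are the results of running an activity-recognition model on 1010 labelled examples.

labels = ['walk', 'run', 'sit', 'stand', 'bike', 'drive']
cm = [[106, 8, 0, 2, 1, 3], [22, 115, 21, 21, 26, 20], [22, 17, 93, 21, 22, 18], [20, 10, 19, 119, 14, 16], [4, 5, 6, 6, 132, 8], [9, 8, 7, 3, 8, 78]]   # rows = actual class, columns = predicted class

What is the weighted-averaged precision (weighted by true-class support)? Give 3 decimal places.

Per-class precision (TP/(TP+FP)):
  walk: TP=106, FP=22+22+20+4+9=77 → 106/183 = 0.5792
  run: TP=115, FP=8+17+10+5+8=48 → 115/163 = 0.7055
  sit: TP=93, FP=0+21+19+6+7=53 → 93/146 = 0.6370
  stand: TP=119, FP=2+21+21+6+3=53 → 119/172 = 0.6919
  bike: TP=132, FP=1+26+22+14+8=71 → 132/203 = 0.6502
  drive: TP=78, FP=3+20+18+16+8=65 → 78/143 = 0.5455
Weighted-precision = Σ (supportᵢ/N)·precisionᵢ with N=1010: (120/1010)·0.5792 + (225/1010)·0.7055 + (193/1010)·0.6370 + (198/1010)·0.6919 + (161/1010)·0.6502 + (113/1010)·0.5455 = 0.648

0.648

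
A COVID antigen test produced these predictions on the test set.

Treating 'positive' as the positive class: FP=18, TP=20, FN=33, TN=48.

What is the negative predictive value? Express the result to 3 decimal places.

0.593

NPV = TN/(TN+FN) = 48/(48+33) = 0.593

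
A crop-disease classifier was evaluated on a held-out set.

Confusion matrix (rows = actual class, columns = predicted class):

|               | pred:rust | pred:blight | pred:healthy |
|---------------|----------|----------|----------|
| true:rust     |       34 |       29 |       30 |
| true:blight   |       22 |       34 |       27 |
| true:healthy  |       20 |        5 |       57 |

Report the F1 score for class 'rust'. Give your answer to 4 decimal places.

One-vs-rest for 'rust': TP = diagonal; FP = other classes predicted 'rust'; FN = 'rust' predicted as other.
F1 score = 2·TP/(2·TP+FP+FN).
rust: TP=34, FP=22+20=42, FN=29+30=59 → 68/169 = 0.40237

0.4024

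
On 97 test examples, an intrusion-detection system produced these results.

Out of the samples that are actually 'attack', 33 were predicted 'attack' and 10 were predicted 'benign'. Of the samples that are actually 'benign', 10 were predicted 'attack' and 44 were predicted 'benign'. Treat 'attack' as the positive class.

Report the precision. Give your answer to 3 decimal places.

0.767

Precision = TP/(TP+FP) = 33/(33+10) = 33/43 = 0.767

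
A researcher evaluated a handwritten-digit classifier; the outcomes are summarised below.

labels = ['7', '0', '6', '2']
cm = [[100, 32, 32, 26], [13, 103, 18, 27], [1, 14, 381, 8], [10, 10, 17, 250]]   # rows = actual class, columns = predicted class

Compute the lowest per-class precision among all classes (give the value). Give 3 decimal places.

Per-class precision (TP/(TP+FP)):
  7: TP=100, FP=13+1+10=24 → 100/124 = 0.8065
  0: TP=103, FP=32+14+10=56 → 103/159 = 0.6478
  6: TP=381, FP=32+18+17=67 → 381/448 = 0.8504
  2: TP=250, FP=26+27+8=61 → 250/311 = 0.8039
Lowest is class '0' with precision = 0.648.

0.648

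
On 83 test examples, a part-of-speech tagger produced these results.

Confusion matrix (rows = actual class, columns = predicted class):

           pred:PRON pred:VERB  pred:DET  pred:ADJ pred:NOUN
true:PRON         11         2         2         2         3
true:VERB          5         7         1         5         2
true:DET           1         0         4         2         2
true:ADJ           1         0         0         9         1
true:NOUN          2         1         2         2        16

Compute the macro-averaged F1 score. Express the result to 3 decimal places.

Per-class F1 score (2·TP/(2·TP+FP+FN)):
  PRON: TP=11, FP=5+1+1+2=9, FN=2+2+2+3=9 → 22/40 = 0.5500
  VERB: TP=7, FP=2+0+0+1=3, FN=5+1+5+2=13 → 14/30 = 0.4667
  DET: TP=4, FP=2+1+0+2=5, FN=1+0+2+2=5 → 8/18 = 0.4444
  ADJ: TP=9, FP=2+5+2+2=11, FN=1+0+0+1=2 → 18/31 = 0.5806
  NOUN: TP=16, FP=3+2+2+1=8, FN=2+1+2+2=7 → 32/47 = 0.6809
Macro-F1 score = mean = (0.5500 + 0.4667 + 0.4444 + 0.5806 + 0.6809) / 5 = 0.545

0.545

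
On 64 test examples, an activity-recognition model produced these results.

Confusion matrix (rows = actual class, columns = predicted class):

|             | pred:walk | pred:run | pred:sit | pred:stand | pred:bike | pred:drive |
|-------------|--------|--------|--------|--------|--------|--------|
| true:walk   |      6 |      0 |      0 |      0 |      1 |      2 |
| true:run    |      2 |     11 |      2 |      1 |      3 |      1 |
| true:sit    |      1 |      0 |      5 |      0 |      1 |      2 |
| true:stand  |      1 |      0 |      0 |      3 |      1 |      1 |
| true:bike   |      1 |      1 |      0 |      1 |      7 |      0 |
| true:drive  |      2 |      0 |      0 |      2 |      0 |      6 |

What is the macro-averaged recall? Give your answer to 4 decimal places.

0.5954

Per-class recall (TP/(TP+FN)):
  walk: TP=6, FN=0+0+0+1+2=3 → 6/9 = 0.66667
  run: TP=11, FN=2+2+1+3+1=9 → 11/20 = 0.55000
  sit: TP=5, FN=1+0+0+1+2=4 → 5/9 = 0.55556
  stand: TP=3, FN=1+0+0+1+1=3 → 3/6 = 0.50000
  bike: TP=7, FN=1+1+0+1+0=3 → 7/10 = 0.70000
  drive: TP=6, FN=2+0+0+2+0=4 → 6/10 = 0.60000
Macro-recall = mean = (0.66667 + 0.55000 + 0.55556 + 0.50000 + 0.70000 + 0.60000) / 6 = 0.5954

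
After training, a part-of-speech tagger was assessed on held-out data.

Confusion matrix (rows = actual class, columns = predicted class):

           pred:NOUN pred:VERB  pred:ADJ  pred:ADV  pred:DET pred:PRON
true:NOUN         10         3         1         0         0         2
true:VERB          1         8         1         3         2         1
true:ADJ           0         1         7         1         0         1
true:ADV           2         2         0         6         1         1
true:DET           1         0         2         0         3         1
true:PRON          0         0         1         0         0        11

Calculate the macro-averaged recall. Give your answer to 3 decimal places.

Per-class recall (TP/(TP+FN)):
  NOUN: TP=10, FN=3+1+0+0+2=6 → 10/16 = 0.6250
  VERB: TP=8, FN=1+1+3+2+1=8 → 8/16 = 0.5000
  ADJ: TP=7, FN=0+1+1+0+1=3 → 7/10 = 0.7000
  ADV: TP=6, FN=2+2+0+1+1=6 → 6/12 = 0.5000
  DET: TP=3, FN=1+0+2+0+1=4 → 3/7 = 0.4286
  PRON: TP=11, FN=0+0+1+0+0=1 → 11/12 = 0.9167
Macro-recall = mean = (0.6250 + 0.5000 + 0.7000 + 0.5000 + 0.4286 + 0.9167) / 6 = 0.612

0.612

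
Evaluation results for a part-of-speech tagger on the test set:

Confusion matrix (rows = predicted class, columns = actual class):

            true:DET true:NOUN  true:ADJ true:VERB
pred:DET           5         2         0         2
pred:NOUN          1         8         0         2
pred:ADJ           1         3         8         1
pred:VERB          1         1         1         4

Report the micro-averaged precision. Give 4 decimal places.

Micro-averaging pools counts across classes: ΣTP=25, ΣFP=15, ΣFN=15.
Micro-precision = TP/(TP+FP) on pooled counts = 0.6250 (equals overall accuracy in single-label multiclass).

0.6250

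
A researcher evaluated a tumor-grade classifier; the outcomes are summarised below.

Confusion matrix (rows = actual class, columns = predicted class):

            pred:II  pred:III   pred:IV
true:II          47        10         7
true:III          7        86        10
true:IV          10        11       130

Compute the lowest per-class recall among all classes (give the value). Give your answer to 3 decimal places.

0.734

Per-class recall (TP/(TP+FN)):
  II: TP=47, FN=10+7=17 → 47/64 = 0.7344
  III: TP=86, FN=7+10=17 → 86/103 = 0.8350
  IV: TP=130, FN=10+11=21 → 130/151 = 0.8609
Lowest is class 'II' with recall = 0.734.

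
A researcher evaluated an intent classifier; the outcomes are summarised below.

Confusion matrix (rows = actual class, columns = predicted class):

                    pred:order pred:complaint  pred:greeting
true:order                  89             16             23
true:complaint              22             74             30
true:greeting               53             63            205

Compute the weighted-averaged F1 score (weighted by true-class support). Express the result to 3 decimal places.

0.647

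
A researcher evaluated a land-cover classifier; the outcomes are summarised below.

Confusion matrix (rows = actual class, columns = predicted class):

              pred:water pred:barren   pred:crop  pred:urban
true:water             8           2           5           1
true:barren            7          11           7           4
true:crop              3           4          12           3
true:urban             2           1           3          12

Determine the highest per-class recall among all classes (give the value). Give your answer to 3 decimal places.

Per-class recall (TP/(TP+FN)):
  water: TP=8, FN=2+5+1=8 → 8/16 = 0.5000
  barren: TP=11, FN=7+7+4=18 → 11/29 = 0.3793
  crop: TP=12, FN=3+4+3=10 → 12/22 = 0.5455
  urban: TP=12, FN=2+1+3=6 → 12/18 = 0.6667
Highest is class 'urban' with recall = 0.667.

0.667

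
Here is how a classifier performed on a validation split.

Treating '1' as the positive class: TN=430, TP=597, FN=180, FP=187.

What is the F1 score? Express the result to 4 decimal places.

Precision = TP/(TP+FP) = 597/784 = 0.7615
Recall = TP/(TP+FN) = 597/777 = 0.7683
F1 = 2·TP/(2·TP+FP+FN) = 1194/1561 = 0.7649

0.7649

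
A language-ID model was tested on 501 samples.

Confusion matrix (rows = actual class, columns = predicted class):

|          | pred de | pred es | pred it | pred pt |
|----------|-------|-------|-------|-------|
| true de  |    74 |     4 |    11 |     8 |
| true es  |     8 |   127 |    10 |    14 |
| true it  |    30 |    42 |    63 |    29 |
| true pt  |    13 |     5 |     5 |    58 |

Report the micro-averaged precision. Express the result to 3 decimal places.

0.643

Micro-averaging pools counts across classes: ΣTP=322, ΣFP=179, ΣFN=179.
Micro-precision = TP/(TP+FP) on pooled counts = 0.643 (equals overall accuracy in single-label multiclass).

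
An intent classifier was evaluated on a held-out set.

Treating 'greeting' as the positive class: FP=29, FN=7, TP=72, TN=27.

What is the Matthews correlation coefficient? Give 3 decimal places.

0.447

MCC = (TP·TN − FP·FN) / √((TP+FP)(TP+FN)(TN+FP)(TN+FN))
Numerator = 72·27 − 29·7 = 1741
Denominator = √(101·79·56·34) = √15192016 = 3897.6937
MCC = 1741 / 3897.6937 = 0.447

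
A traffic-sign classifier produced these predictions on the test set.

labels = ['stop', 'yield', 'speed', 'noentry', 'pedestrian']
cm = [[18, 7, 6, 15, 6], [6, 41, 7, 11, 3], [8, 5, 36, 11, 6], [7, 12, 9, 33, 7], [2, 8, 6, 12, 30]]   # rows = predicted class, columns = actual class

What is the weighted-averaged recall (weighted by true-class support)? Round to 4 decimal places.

0.5064

Per-class recall (TP/(TP+FN)):
  stop: TP=18, FN=6+8+7+2=23 → 18/41 = 0.43902
  yield: TP=41, FN=7+5+12+8=32 → 41/73 = 0.56164
  speed: TP=36, FN=6+7+9+6=28 → 36/64 = 0.56250
  noentry: TP=33, FN=15+11+11+12=49 → 33/82 = 0.40244
  pedestrian: TP=30, FN=6+3+6+7=22 → 30/52 = 0.57692
Weighted-recall = Σ (supportᵢ/N)·recallᵢ with N=312: (41/312)·0.43902 + (73/312)·0.56164 + (64/312)·0.56250 + (82/312)·0.40244 + (52/312)·0.57692 = 0.5064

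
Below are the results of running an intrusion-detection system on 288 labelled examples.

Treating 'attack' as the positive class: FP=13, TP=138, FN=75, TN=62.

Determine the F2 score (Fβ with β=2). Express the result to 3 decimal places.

Fβ = (1+β²)·TP / ((1+β²)·TP + β²·FN + FP), with β²=4
= 5·138 / (5·138 + 4·75 + 13) = 0.688

0.688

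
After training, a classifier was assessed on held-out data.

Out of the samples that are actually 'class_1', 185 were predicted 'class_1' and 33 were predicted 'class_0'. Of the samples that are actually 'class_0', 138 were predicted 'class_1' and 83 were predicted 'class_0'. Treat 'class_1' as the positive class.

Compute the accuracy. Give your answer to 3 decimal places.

0.610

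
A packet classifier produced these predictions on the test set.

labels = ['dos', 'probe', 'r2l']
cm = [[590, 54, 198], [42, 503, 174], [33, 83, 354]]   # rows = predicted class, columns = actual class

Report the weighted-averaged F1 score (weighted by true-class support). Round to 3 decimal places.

Per-class F1 score (2·TP/(2·TP+FP+FN)):
  dos: TP=590, FP=54+198=252, FN=42+33=75 → 1180/1507 = 0.7830
  probe: TP=503, FP=42+174=216, FN=54+83=137 → 1006/1359 = 0.7403
  r2l: TP=354, FP=33+83=116, FN=198+174=372 → 708/1196 = 0.5920
Weighted-F1 score = Σ (supportᵢ/N)·F1 scoreᵢ with N=2031: (665/2031)·0.7830 + (640/2031)·0.7403 + (726/2031)·0.5920 = 0.701

0.701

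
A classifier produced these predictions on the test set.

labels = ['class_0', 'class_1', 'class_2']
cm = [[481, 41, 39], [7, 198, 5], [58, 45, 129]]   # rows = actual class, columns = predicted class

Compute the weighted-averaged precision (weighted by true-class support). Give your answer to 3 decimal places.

0.811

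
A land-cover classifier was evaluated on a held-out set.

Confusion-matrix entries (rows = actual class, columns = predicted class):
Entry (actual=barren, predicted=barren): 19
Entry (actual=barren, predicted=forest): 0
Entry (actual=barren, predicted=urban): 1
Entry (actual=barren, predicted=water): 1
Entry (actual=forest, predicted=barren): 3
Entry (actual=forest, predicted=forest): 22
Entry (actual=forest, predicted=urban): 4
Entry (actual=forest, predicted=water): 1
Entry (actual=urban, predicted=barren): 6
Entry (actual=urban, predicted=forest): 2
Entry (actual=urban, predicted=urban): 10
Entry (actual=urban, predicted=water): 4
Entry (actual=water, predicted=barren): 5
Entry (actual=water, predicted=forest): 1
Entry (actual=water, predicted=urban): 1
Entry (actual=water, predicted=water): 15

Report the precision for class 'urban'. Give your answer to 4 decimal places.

Take TP from the diagonal, FP from the rest of the 'urban' prediction marginal, FN from the rest of the 'urban' actual marginal.
precision = TP/(TP+FP).
urban: TP=10, FP=1+4+1=6 → 10/16 = 0.62500

0.6250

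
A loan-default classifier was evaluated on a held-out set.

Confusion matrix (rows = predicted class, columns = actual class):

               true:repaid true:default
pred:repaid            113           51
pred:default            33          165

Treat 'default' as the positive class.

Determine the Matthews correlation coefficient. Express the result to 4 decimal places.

MCC = (TP·TN − FP·FN) / √((TP+FP)(TP+FN)(TN+FP)(TN+FN))
Numerator = 165·113 − 33·51 = 16962
Denominator = √(198·216·146·164) = √1024036992 = 32000.5780
MCC = 16962 / 32000.5780 = 0.5301

0.5301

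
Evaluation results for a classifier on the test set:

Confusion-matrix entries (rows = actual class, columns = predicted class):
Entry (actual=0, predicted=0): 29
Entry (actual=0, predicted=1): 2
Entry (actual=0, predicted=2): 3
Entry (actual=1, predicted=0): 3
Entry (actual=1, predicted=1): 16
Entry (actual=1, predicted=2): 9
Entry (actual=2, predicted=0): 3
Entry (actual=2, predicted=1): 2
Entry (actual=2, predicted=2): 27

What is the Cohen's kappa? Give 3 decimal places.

0.646

Observed agreement pₒ = trace/N = 72/94 = 0.7660
Expected agreement pₑ = Σ (rowᵢ·colᵢ)/N² = (34·35 + 28·20 + 32·39)/94² = 0.3393
κ = (pₒ − pₑ)/(1 − pₑ) = (0.7660 − 0.3393)/(1 − 0.3393) = 0.646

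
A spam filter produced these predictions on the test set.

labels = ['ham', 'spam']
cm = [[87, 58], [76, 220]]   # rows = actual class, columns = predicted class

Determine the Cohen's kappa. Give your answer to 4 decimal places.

Observed agreement pₒ = trace/N = 307/441 = 0.69615
Expected agreement pₑ = Σ (rowᵢ·colᵢ)/N² = (145·163 + 296·278)/441² = 0.54464
κ = (pₒ − pₑ)/(1 − pₑ) = (0.69615 − 0.54464)/(1 − 0.54464) = 0.3327

0.3327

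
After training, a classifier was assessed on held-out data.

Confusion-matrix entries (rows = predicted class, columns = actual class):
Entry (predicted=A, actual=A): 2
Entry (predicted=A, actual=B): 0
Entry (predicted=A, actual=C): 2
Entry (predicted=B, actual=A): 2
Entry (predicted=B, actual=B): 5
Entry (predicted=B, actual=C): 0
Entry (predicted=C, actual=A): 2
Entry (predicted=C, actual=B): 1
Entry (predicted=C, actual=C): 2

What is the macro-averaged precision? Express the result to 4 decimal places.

Per-class precision (TP/(TP+FP)):
  A: TP=2, FP=0+2=2 → 2/4 = 0.50000
  B: TP=5, FP=2+0=2 → 5/7 = 0.71429
  C: TP=2, FP=2+1=3 → 2/5 = 0.40000
Macro-precision = mean = (0.50000 + 0.71429 + 0.40000) / 3 = 0.5381

0.5381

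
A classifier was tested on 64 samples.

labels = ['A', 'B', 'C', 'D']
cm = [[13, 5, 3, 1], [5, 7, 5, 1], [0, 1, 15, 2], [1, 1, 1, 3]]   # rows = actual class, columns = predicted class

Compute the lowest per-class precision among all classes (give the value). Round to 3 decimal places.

0.429

Per-class precision (TP/(TP+FP)):
  A: TP=13, FP=5+0+1=6 → 13/19 = 0.6842
  B: TP=7, FP=5+1+1=7 → 7/14 = 0.5000
  C: TP=15, FP=3+5+1=9 → 15/24 = 0.6250
  D: TP=3, FP=1+1+2=4 → 3/7 = 0.4286
Lowest is class 'D' with precision = 0.429.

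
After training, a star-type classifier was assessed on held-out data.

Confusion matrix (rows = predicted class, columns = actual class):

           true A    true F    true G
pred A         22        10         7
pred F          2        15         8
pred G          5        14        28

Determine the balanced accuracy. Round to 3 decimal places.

0.598

Balanced accuracy = mean of per-class recall.
  A: recall = 22/29 = 0.7586
  F: recall = 15/39 = 0.3846
  G: recall = 28/43 = 0.6512
Mean = (0.7586 + 0.3846 + 0.6512) / 3 = 0.598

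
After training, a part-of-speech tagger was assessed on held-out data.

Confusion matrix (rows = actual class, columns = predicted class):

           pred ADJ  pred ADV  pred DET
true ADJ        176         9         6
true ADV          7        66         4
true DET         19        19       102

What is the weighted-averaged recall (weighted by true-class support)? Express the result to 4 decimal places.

Per-class recall (TP/(TP+FN)):
  ADJ: TP=176, FN=9+6=15 → 176/191 = 0.92147
  ADV: TP=66, FN=7+4=11 → 66/77 = 0.85714
  DET: TP=102, FN=19+19=38 → 102/140 = 0.72857
Weighted-recall = Σ (supportᵢ/N)·recallᵢ with N=408: (191/408)·0.92147 + (77/408)·0.85714 + (140/408)·0.72857 = 0.8431

0.8431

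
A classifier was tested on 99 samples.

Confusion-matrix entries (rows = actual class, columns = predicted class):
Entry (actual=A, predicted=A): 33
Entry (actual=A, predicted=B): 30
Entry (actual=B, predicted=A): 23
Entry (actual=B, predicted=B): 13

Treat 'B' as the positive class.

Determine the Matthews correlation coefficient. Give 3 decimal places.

-0.112

MCC = (TP·TN − FP·FN) / √((TP+FP)(TP+FN)(TN+FP)(TN+FN))
Numerator = 13·33 − 30·23 = -261
Denominator = √(43·36·63·56) = √5461344 = 2336.9519
MCC = -261 / 2336.9519 = -0.112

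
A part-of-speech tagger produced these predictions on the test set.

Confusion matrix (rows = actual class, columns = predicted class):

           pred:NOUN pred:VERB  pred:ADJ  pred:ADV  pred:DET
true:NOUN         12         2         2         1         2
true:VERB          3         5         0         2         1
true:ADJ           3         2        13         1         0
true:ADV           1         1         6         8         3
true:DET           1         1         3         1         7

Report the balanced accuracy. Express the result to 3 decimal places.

0.546

Balanced accuracy = mean of per-class recall.
  NOUN: recall = 12/19 = 0.6316
  VERB: recall = 5/11 = 0.4545
  ADJ: recall = 13/19 = 0.6842
  ADV: recall = 8/19 = 0.4211
  DET: recall = 7/13 = 0.5385
Mean = (0.6316 + 0.4545 + 0.6842 + 0.4211 + 0.5385) / 5 = 0.546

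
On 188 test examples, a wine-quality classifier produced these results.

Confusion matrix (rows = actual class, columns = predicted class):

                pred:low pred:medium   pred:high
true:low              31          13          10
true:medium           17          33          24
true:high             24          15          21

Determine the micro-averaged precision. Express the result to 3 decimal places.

Micro-averaging pools counts across classes: ΣTP=85, ΣFP=103, ΣFN=103.
Micro-precision = TP/(TP+FP) on pooled counts = 0.452 (equals overall accuracy in single-label multiclass).

0.452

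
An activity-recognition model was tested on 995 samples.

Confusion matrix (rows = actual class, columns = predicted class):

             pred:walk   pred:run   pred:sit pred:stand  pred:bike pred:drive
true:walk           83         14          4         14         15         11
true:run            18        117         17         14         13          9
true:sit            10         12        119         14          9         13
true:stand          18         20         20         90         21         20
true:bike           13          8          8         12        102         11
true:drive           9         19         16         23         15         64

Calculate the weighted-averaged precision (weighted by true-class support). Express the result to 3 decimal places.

Per-class precision (TP/(TP+FP)):
  walk: TP=83, FP=18+10+18+13+9=68 → 83/151 = 0.5497
  run: TP=117, FP=14+12+20+8+19=73 → 117/190 = 0.6158
  sit: TP=119, FP=4+17+20+8+16=65 → 119/184 = 0.6467
  stand: TP=90, FP=14+14+14+12+23=77 → 90/167 = 0.5389
  bike: TP=102, FP=15+13+9+21+15=73 → 102/175 = 0.5829
  drive: TP=64, FP=11+9+13+20+11=64 → 64/128 = 0.5000
Weighted-precision = Σ (supportᵢ/N)·precisionᵢ with N=995: (141/995)·0.5497 + (188/995)·0.6158 + (177/995)·0.6467 + (189/995)·0.5389 + (154/995)·0.5829 + (146/995)·0.5000 = 0.575

0.575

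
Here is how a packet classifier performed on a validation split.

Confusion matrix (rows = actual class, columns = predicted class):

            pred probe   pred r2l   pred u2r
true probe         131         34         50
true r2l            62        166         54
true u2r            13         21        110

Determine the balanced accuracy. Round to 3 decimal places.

0.654

Balanced accuracy = mean of per-class recall.
  probe: recall = 131/215 = 0.6093
  r2l: recall = 166/282 = 0.5887
  u2r: recall = 110/144 = 0.7639
Mean = (0.6093 + 0.5887 + 0.7639) / 3 = 0.654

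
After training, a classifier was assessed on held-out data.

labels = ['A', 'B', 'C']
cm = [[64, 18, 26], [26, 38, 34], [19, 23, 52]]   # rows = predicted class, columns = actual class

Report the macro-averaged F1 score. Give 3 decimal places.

0.508

Per-class F1 score (2·TP/(2·TP+FP+FN)):
  A: TP=64, FP=18+26=44, FN=26+19=45 → 128/217 = 0.5899
  B: TP=38, FP=26+34=60, FN=18+23=41 → 76/177 = 0.4294
  C: TP=52, FP=19+23=42, FN=26+34=60 → 104/206 = 0.5049
Macro-F1 score = mean = (0.5899 + 0.4294 + 0.5049) / 3 = 0.508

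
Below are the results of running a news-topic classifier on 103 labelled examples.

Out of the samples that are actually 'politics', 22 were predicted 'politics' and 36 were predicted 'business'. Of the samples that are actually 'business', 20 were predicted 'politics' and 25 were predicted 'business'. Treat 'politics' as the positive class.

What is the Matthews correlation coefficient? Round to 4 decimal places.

MCC = (TP·TN − FP·FN) / √((TP+FP)(TP+FN)(TN+FP)(TN+FN))
Numerator = 22·25 − 20·36 = -170
Denominator = √(42·58·45·61) = √6686820 = 2585.8886
MCC = -170 / 2585.8886 = -0.0657

-0.0657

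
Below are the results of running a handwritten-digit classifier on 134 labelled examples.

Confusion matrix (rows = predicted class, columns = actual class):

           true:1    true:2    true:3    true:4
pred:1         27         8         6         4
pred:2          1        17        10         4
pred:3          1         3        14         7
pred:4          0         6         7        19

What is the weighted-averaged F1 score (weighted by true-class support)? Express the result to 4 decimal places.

0.5594

Per-class F1 score (2·TP/(2·TP+FP+FN)):
  1: TP=27, FP=8+6+4=18, FN=1+1+0=2 → 54/74 = 0.72973
  2: TP=17, FP=1+10+4=15, FN=8+3+6=17 → 34/66 = 0.51515
  3: TP=14, FP=1+3+7=11, FN=6+10+7=23 → 28/62 = 0.45161
  4: TP=19, FP=0+6+7=13, FN=4+4+7=15 → 38/66 = 0.57576
Weighted-F1 score = Σ (supportᵢ/N)·F1 scoreᵢ with N=134: (29/134)·0.72973 + (34/134)·0.51515 + (37/134)·0.45161 + (34/134)·0.57576 = 0.5594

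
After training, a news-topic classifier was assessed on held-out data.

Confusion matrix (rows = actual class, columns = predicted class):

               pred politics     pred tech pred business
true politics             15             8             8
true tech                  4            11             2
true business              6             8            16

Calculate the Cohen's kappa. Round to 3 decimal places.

0.310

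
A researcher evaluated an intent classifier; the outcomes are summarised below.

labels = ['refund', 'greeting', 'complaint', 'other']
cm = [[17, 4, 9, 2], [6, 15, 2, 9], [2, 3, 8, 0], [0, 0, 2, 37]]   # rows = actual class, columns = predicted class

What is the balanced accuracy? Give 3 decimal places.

Balanced accuracy = mean of per-class recall.
  refund: recall = 17/32 = 0.5313
  greeting: recall = 15/32 = 0.4688
  complaint: recall = 8/13 = 0.6154
  other: recall = 37/39 = 0.9487
Mean = (0.5313 + 0.4688 + 0.6154 + 0.9487) / 4 = 0.641

0.641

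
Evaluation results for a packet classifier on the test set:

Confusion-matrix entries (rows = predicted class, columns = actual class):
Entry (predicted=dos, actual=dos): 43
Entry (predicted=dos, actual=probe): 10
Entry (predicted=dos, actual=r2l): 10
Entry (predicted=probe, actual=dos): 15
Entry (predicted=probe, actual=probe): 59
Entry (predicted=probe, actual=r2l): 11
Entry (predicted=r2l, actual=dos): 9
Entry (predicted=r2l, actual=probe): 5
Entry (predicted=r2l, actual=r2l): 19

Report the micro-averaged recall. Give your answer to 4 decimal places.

Micro-averaging pools counts across classes: ΣTP=121, ΣFP=60, ΣFN=60.
Micro-recall = TP/(TP+FN) on pooled counts = 0.6685 (equals overall accuracy in single-label multiclass).

0.6685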